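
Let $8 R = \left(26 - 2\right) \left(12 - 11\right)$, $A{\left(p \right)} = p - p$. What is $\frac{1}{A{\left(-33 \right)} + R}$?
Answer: $\frac{1}{3} \approx 0.33333$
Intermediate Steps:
$A{\left(p \right)} = 0$
$R = 3$ ($R = \frac{\left(26 - 2\right) \left(12 - 11\right)}{8} = \frac{24 \cdot 1}{8} = \frac{1}{8} \cdot 24 = 3$)
$\frac{1}{A{\left(-33 \right)} + R} = \frac{1}{0 + 3} = \frac{1}{3}$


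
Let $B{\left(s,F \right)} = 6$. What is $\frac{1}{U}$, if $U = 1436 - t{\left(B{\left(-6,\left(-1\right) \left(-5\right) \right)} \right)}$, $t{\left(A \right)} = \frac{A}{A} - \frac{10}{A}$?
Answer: $\frac{3}{4310} \approx 0.00069606$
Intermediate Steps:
$t{\left(A \right)} = 1 - \frac{10}{A}$
$U = \frac{4310}{3}$ ($U = 1436 - \frac{-10 + 6}{6} = 1436 - \frac{1}{6} \left(-4\right) = 1436 - - \frac{2}{3} = 1436 + \frac{2}{3} = \frac{4310}{3} \approx 1436.7$)
$\frac{1}{U} = \frac{1}{\frac{4310}{3}} = \frac{3}{4310}$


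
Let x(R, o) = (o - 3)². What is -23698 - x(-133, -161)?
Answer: -50594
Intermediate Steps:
x(R, o) = (-3 + o)²
-23698 - x(-133, -161) = -23698 - (-3 - 161)² = -23698 - 1*(-164)² = -23698 - 1*26896 = -23698 - 26896 = -50594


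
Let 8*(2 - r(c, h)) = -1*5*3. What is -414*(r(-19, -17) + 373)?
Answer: -624105/4 ≈ -1.5603e+5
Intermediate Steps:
r(c, h) = 31/8 (r(c, h) = 2 - (-1*5)*3/8 = 2 - (-5)*3/8 = 2 - ⅛*(-15) = 2 + 15/8 = 31/8)
-414*(r(-19, -17) + 373) = -414*(31/8 + 373) = -414*3015/8 = -624105/4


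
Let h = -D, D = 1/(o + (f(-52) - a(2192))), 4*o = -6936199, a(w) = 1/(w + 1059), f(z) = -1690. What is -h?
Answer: -13004/22571559713 ≈ -5.7612e-7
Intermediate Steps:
a(w) = 1/(1059 + w)
o = -6936199/4 (o = (1/4)*(-6936199) = -6936199/4 ≈ -1.7341e+6)
D = -13004/22571559713 (D = 1/(-6936199/4 + (-1690 - 1/(1059 + 2192))) = 1/(-6936199/4 + (-1690 - 1/3251)) = 1/(-6936199/4 - 5494191/3251) = 1/(-22571559713/13004) = -13004/22571559713 ≈ -5.7612e-7)
h = 13004/22571559713 (h = -1*(-13004/22571559713) = 13004/22571559713 ≈ 5.7612e-7)
-h = -1*13004/22571559713 = -13004/22571559713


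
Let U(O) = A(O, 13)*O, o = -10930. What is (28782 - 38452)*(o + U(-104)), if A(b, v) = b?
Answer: 1102380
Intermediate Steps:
U(O) = O² (U(O) = O*O = O²)
(28782 - 38452)*(o + U(-104)) = (28782 - 38452)*(-10930 + (-104)²) = -9670*(-10930 + 10816) = -9670*(-114) = 1102380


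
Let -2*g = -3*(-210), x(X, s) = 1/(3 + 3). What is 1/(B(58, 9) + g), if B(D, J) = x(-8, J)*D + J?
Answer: -3/889 ≈ -0.0033746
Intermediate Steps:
x(X, s) = ⅙ (x(X, s) = 1/6 = ⅙)
B(D, J) = J + D/6 (B(D, J) = D/6 + J = J + D/6)
g = -315 (g = -(-3)*(-210)/2 = -½*630 = -315)
1/(B(58, 9) + g) = 1/((9 + (⅙)*58) - 315) = 1/((9 + 29/3) - 315) = 1/(56/3 - 315) = 1/(-889/3) = -3/889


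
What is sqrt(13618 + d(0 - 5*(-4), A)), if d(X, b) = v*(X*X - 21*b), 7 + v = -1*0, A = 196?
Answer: sqrt(39630) ≈ 199.07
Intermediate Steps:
v = -7 (v = -7 - 1*0 = -7 + 0 = -7)
d(X, b) = -7*X**2 + 147*b (d(X, b) = -7*(X*X - 21*b) = -7*(X**2 - 21*b) = -7*X**2 + 147*b)
sqrt(13618 + d(0 - 5*(-4), A)) = sqrt(13618 + (-7*(0 - 5*(-4))**2 + 147*196)) = sqrt(13618 + (-7*(0 + 20)**2 + 28812)) = sqrt(13618 + (-7*20**2 + 28812)) = sqrt(13618 + (-7*400 + 28812)) = sqrt(13618 + (-2800 + 28812)) = sqrt(13618 + 26012) = sqrt(39630)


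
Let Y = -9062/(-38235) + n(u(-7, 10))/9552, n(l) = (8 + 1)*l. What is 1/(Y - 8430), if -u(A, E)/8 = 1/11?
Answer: -167392830/1411081998169 ≈ -0.00011863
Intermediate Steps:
u(A, E) = -8/11
n(l) = 9*l
Y = 39558731/167392830 (Y = -9062/(-38235) + (9*(-8/11))/9552 = -9062*(-1/38235) - 72/11*1/9552 = 9062/38235 - 3/4378 = 39558731/167392830 ≈ 0.23632)
1/(Y - 8430) = 1/(39558731/167392830 - 8430) = 1/(-1411081998169/167392830) = -167392830/1411081998169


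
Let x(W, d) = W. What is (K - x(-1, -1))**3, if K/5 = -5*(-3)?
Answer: 438976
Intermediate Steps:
K = 75 (K = 5*(-5*(-3)) = 5*15 = 75)
(K - x(-1, -1))**3 = (75 - 1*(-1))**3 = (75 + 1)**3 = 76**3 = 438976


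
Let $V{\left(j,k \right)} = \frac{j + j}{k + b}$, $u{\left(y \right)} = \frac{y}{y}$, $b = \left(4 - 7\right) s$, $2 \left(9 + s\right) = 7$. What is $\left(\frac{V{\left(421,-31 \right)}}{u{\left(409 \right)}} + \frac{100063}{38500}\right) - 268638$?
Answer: $- \frac{299996259173}{1116500} \approx -2.6869 \cdot 10^{5}$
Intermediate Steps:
$s = - \frac{11}{2}$ ($s = -9 + \frac{1}{2} \cdot 7 = -9 + \frac{7}{2} = - \frac{11}{2} \approx -5.5$)
$b = \frac{33}{2}$ ($b = \left(4 - 7\right) \left(- \frac{11}{2}\right) = \left(-3\right) \left(- \frac{11}{2}\right) = \frac{33}{2} \approx 16.5$)
$u{\left(y \right)} = 1$
$V{\left(j,k \right)} = \frac{2 j}{\frac{33}{2} + k}$ ($V{\left(j,k \right)} = \frac{j + j}{k + \frac{33}{2}} = \frac{2 j}{\frac{33}{2} + k}$)
$\left(\frac{V{\left(421,-31 \right)}}{u{\left(409 \right)}} + \frac{100063}{38500}\right) - 268638 = \left(\frac{4 \cdot 421 \frac{1}{33 + 2 \left(-31\right)}}{1} + \frac{100063}{38500}\right) - 268638 = \left(4 \cdot 421 \frac{1}{33 - 62} \cdot 1 + 100063 \cdot \frac{1}{38500}\right) - 268638 = \left(4 \cdot 421 \frac{1}{-29} \cdot 1 + \frac{100063}{38500}\right) - 268638 = \left(4 \cdot 421 \left(- \frac{1}{29}\right) 1 + \frac{100063}{38500}\right) - 268638 = \left(\left(- \frac{1684}{29}\right) 1 + \frac{100063}{38500}\right) - 268638 = \left(- \frac{1684}{29} + \frac{100063}{38500}\right) - 268638 = - \frac{61932173}{1116500} - 268638 = - \frac{299996259173}{1116500}$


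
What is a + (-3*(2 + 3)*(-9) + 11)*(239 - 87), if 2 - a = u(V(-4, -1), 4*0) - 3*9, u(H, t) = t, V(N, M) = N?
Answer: 22221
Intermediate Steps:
a = 29 (a = 2 - (4*0 - 3*9) = 2 - (0 - 27) = 2 - 1*(-27) = 2 + 27 = 29)
a + (-3*(2 + 3)*(-9) + 11)*(239 - 87) = 29 + (-3*(2 + 3)*(-9) + 11)*(239 - 87) = 29 + (-3*5*(-9) + 11)*152 = 29 + (-15*(-9) + 11)*152 = 29 + (135 + 11)*152 = 29 + 146*152 = 29 + 22192 = 22221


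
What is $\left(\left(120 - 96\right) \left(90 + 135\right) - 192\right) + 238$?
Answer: $5446$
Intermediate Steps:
$\left(\left(120 - 96\right) \left(90 + 135\right) - 192\right) + 238 = \left(24 \cdot 225 - 192\right) + 238 = \left(5400 - 192\right) + 238 = 5208 + 238 = 5446$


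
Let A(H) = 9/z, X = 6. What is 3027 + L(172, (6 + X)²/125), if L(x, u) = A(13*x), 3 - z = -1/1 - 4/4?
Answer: 15144/5 ≈ 3028.8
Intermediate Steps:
z = 5 (z = 3 - (-1/1 - 4/4) = 3 - (-1*1 - 4*¼) = 3 - (-1 - 1) = 3 - 1*(-2) = 3 + 2 = 5)
A(H) = 9/5
L(x, u) = 9/5
3027 + L(172, (6 + X)²/125) = 3027 + 9/5 = 15144/5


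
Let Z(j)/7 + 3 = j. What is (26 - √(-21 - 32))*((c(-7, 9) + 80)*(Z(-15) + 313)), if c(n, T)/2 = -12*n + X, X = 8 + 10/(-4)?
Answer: 1259258 - 48433*I*√53 ≈ 1.2593e+6 - 3.526e+5*I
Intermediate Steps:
Z(j) = -21 + 7*j
X = 11/2 (X = 8 + 10*(-¼) = 8 - 5/2 = 11/2 ≈ 5.5000)
c(n, T) = 11 - 24*n (c(n, T) = 2*(-12*n + 11/2) = 2*(11/2 - 12*n) = 11 - 24*n)
(26 - √(-21 - 32))*((c(-7, 9) + 80)*(Z(-15) + 313)) = (26 - √(-21 - 32))*(((11 - 24*(-7)) + 80)*((-21 + 7*(-15)) + 313)) = (26 - √(-53))*(((11 + 168) + 80)*((-21 - 105) + 313)) = (26 - I*√53)*((179 + 80)*(-126 + 313)) = (26 - I*√53)*(259*187) = (26 - I*√53)*48433 = 1259258 - 48433*I*√53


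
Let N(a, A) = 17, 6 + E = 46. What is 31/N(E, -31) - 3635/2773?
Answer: 24168/47141 ≈ 0.51267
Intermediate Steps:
E = 40 (E = -6 + 46 = 40)
31/N(E, -31) - 3635/2773 = 31/17 - 3635/2773 = 24168/47141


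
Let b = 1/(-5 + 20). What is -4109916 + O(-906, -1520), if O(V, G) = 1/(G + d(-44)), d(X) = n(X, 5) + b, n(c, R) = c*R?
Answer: -107264697699/26099 ≈ -4.1099e+6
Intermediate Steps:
b = 1/15 ≈ 0.066667
n(c, R) = R*c
d(X) = 1/15 + 5*X (d(X) = 5*X + 1/15 = 1/15 + 5*X)
O(V, G) = 1/(-3299/15 + G) (O(V, G) = 1/(G + (1/15 + 5*(-44))) = 1/(G + (1/15 - 220)) = 1/(G - 3299/15) = 1/(-3299/15 + G))
-4109916 + O(-906, -1520) = -4109916 + 15/(-3299 + 15*(-1520)) = -4109916 + 15/(-3299 - 22800) = -4109916 + 15/(-26099) = -4109916 + 15*(-1/26099) = -4109916 - 15/26099 = -107264697699/26099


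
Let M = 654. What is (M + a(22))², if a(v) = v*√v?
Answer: 438364 + 28776*√22 ≈ 5.7334e+5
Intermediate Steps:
a(v) = v^(3/2)
(M + a(22))² = (654 + 22^(3/2))² = (654 + 22*√22)²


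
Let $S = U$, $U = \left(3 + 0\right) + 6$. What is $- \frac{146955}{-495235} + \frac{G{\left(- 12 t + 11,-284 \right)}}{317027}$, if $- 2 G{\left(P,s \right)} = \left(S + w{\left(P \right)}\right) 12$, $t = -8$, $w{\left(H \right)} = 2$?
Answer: $\frac{9311203455}{31400573269} \approx 0.29653$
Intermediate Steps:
$U = 9$ ($U = 3 + 6 = 9$)
$S = 9$
$G{\left(P,s \right)} = -66$ ($G{\left(P,s \right)} = - \frac{\left(9 + 2\right) 12}{2} = - \frac{11 \cdot 12}{2} = \left(- \frac{1}{2}\right) 132 = -66$)
$- \frac{146955}{-495235} + \frac{G{\left(- 12 t + 11,-284 \right)}}{317027} = - \frac{146955}{-495235} - \frac{66}{317027} = \left(-146955\right) \left(- \frac{1}{495235}\right) - \frac{66}{317027} = \frac{29391}{99047} - \frac{66}{317027} = \frac{9311203455}{31400573269}$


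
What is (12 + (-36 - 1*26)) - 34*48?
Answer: -1682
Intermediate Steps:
(12 + (-36 - 1*26)) - 34*48 = (12 + (-36 - 26)) - 1632 = (12 - 62) - 1632 = -50 - 1632 = -1682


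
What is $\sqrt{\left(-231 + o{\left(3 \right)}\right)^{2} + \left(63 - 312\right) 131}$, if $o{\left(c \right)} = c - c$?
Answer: $\sqrt{20742} \approx 144.02$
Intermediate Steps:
$o{\left(c \right)} = 0$
$\sqrt{\left(-231 + o{\left(3 \right)}\right)^{2} + \left(63 - 312\right) 131} = \sqrt{\left(-231 + 0\right)^{2} + \left(63 - 312\right) 131} = \sqrt{\left(-231\right)^{2} - 32619} = \sqrt{53361 - 32619} = \sqrt{20742}$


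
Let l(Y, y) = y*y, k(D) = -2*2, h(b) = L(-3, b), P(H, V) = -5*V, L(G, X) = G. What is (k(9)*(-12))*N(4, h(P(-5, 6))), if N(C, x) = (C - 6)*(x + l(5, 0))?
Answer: 288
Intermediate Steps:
h(b) = -3
k(D) = -4
l(Y, y) = y²
N(C, x) = x*(-6 + C) (N(C, x) = (C - 6)*(x + 0²) = (-6 + C)*(x + 0) = (-6 + C)*x = x*(-6 + C))
(k(9)*(-12))*N(4, h(P(-5, 6))) = (-4*(-12))*(-3*(-6 + 4)) = 48*(-3*(-2)) = 48*6 = 288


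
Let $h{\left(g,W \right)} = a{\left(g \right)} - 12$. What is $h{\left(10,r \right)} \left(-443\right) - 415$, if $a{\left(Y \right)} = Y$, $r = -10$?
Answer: $471$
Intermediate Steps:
$h{\left(g,W \right)} = -12 + g$ ($h{\left(g,W \right)} = g - 12 = -12 + g$)
$h{\left(10,r \right)} \left(-443\right) - 415 = \left(-12 + 10\right) \left(-443\right) - 415 = \left(-2\right) \left(-443\right) - 415 = 886 - 415 = 471$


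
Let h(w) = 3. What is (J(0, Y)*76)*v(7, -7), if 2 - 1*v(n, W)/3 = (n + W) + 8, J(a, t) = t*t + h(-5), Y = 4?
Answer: -25992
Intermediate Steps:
J(a, t) = 3 + t² (J(a, t) = t*t + 3 = t² + 3 = 3 + t²)
v(n, W) = -18 - 3*W - 3*n (v(n, W) = 6 - 3*((n + W) + 8) = 6 - 3*((W + n) + 8) = 6 - 3*(8 + W + n) = 6 + (-24 - 3*W - 3*n) = -18 - 3*W - 3*n)
(J(0, Y)*76)*v(7, -7) = ((3 + 4²)*76)*(-18 - 3*(-7) - 3*7) = ((3 + 16)*76)*(-18 + 21 - 21) = (19*76)*(-18) = 1444*(-18) = -25992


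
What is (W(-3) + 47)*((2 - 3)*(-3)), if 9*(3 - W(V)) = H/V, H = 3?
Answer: 451/3 ≈ 150.33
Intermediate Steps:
W(V) = 3 - 1/(3*V)
(W(-3) + 47)*((2 - 3)*(-3)) = ((3 - ⅓/(-3)) + 47)*((2 - 3)*(-3)) = ((3 - ⅓*(-⅓)) + 47)*(-1*(-3)) = ((3 + ⅑) + 47)*3 = (28/9 + 47)*3 = (451/9)*3 = 451/3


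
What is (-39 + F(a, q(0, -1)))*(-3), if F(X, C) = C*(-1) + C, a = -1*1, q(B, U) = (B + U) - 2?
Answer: 117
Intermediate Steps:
q(B, U) = -2 + B + U
a = -1
F(X, C) = 0 (F(X, C) = -C + C = 0)
(-39 + F(a, q(0, -1)))*(-3) = (-39 + 0)*(-3) = -39*(-3) = 117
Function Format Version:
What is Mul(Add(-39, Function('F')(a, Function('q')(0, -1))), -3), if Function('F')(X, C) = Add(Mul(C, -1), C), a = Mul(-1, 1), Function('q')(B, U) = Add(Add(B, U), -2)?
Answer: 117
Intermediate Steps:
Function('q')(B, U) = Add(-2, B, U)
a = -1
Function('F')(X, C) = 0 (Function('F')(X, C) = Add(Mul(-1, C), C) = 0)
Mul(Add(-39, Function('F')(a, Function('q')(0, -1))), -3) = Mul(Add(-39, 0), -3) = Mul(-39, -3) = 117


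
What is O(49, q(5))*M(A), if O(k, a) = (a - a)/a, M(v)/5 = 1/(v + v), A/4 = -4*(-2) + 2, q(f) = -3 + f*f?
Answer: 0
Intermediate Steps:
q(f) = -3 + f**2
A = 40 (A = 4*(-4*(-2) + 2) = 4*(8 + 2) = 4*10 = 40)
M(v) = 5/(2*v) (M(v) = 5/(v + v) = 5/((2*v)) = 5*(1/(2*v)) = 5/(2*v))
O(k, a) = 0 (O(k, a) = 0/a = 0)
O(49, q(5))*M(A) = 0*((5/2)/40) = 0*((5/2)*(1/40)) = 0*(1/16) = 0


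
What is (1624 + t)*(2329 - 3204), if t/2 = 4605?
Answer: -9479750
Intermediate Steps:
t = 9210 (t = 2*4605 = 9210)
(1624 + t)*(2329 - 3204) = (1624 + 9210)*(2329 - 3204) = 10834*(-875) = -9479750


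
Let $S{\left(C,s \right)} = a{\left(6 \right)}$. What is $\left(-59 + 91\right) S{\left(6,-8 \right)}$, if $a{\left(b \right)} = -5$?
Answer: $-160$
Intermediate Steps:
$S{\left(C,s \right)} = -5$
$\left(-59 + 91\right) S{\left(6,-8 \right)} = \left(-59 + 91\right) \left(-5\right) = 32 \left(-5\right) = -160$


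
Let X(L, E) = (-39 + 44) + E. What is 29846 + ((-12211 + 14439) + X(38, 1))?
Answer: 32080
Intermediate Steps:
X(L, E) = 5 + E
29846 + ((-12211 + 14439) + X(38, 1)) = 29846 + ((-12211 + 14439) + (5 + 1)) = 29846 + (2228 + 6) = 29846 + 2234 = 32080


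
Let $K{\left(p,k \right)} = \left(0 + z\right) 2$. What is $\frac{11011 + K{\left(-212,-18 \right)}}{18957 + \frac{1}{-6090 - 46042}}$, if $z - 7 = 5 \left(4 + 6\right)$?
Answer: $\frac{579968500}{988266323} \approx 0.58685$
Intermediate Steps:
$z = 57$ ($z = 7 + 5 \left(4 + 6\right) = 7 + 5 \cdot 10 = 7 + 50 = 57$)
$K{\left(p,k \right)} = 114$ ($K{\left(p,k \right)} = \left(0 + 57\right) 2 = 57 \cdot 2 = 114$)
$\frac{11011 + K{\left(-212,-18 \right)}}{18957 + \frac{1}{-6090 - 46042}} = \frac{11011 + 114}{18957 + \frac{1}{-6090 - 46042}} = \frac{11125}{18957 + \frac{1}{-52132}} = \frac{11125}{18957 - \frac{1}{52132}} = \frac{11125}{\frac{988266323}{52132}} = 11125 \cdot \frac{52132}{988266323} = \frac{579968500}{988266323}$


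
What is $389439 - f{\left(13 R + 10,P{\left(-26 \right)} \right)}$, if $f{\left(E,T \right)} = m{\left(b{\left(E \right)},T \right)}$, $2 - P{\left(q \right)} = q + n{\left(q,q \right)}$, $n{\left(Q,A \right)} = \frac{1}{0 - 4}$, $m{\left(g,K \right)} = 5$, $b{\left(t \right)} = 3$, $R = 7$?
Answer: $389434$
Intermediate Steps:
$n{\left(Q,A \right)} = - \frac{1}{4}$ ($n{\left(Q,A \right)} = \frac{1}{-4} = - \frac{1}{4}$)
$P{\left(q \right)} = \frac{9}{4} - q$ ($P{\left(q \right)} = 2 - \left(q - \frac{1}{4}\right) = 2 - \left(- \frac{1}{4} + q\right) = \frac{9}{4} - q$)
$f{\left(E,T \right)} = 5$
$389439 - f{\left(13 R + 10,P{\left(-26 \right)} \right)} = 389439 - 5 = 389434$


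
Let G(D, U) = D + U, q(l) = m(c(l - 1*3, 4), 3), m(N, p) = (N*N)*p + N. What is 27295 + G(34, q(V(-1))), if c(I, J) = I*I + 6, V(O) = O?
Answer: 28803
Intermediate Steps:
c(I, J) = 6 + I² (c(I, J) = I² + 6 = 6 + I²)
m(N, p) = N + p*N² (m(N, p) = N²*p + N = p*N² + N = N + p*N²)
q(l) = (6 + (-3 + l)²)*(19 + 3*(-3 + l)²) (q(l) = (6 + (l - 1*3)²)*(1 + (6 + (l - 1*3)²)*3) = (6 + (l - 3)²)*(1 + (6 + (l - 3)²)*3) = (6 + (-3 + l)²)*(1 + (6 + (-3 + l)²)*3) = (6 + (-3 + l)²)*(1 + (18 + 3*(-3 + l)²)) = (6 + (-3 + l)²)*(19 + 3*(-3 + l)²))
27295 + G(34, q(V(-1))) = 27295 + (34 + (6 + (-3 - 1)²)*(19 + 3*(-3 - 1)²)) = 27295 + (34 + (6 + (-4)²)*(19 + 3*(-4)²)) = 27295 + (34 + (6 + 16)*(19 + 3*16)) = 27295 + (34 + 22*(19 + 48)) = 27295 + (34 + 22*67) = 27295 + (34 + 1474) = 27295 + 1508 = 28803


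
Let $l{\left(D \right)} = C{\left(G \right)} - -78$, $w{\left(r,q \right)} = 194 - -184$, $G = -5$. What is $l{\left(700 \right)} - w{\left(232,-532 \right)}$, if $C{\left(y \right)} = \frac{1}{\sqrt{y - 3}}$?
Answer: $-300 - \frac{i \sqrt{2}}{4} \approx -300.0 - 0.35355 i$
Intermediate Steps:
$C{\left(y \right)} = \frac{1}{\sqrt{-3 + y}}$
$w{\left(r,q \right)} = 378$ ($w{\left(r,q \right)} = 194 + 184 = 378$)
$l{\left(D \right)} = 78 - \frac{i \sqrt{2}}{4}$ ($l{\left(D \right)} = \frac{1}{\sqrt{-3 - 5}} - -78 = \frac{1}{\sqrt{-8}} + 78 = - \frac{i \sqrt{2}}{4} + 78 = 78 - \frac{i \sqrt{2}}{4}$)
$l{\left(700 \right)} - w{\left(232,-532 \right)} = \left(78 - \frac{i \sqrt{2}}{4}\right) - 378 = -300 - \frac{i \sqrt{2}}{4}$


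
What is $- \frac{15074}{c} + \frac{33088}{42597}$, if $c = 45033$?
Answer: $\frac{282648242}{639423567} \approx 0.44204$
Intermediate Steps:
$- \frac{15074}{c} + \frac{33088}{42597} = - \frac{15074}{45033} + \frac{33088}{42597} = \frac{282648242}{639423567}$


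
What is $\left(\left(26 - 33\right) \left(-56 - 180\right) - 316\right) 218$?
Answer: $291248$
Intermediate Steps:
$\left(\left(26 - 33\right) \left(-56 - 180\right) - 316\right) 218 = \left(\left(-7\right) \left(-236\right) - 316\right) 218 = \left(1652 - 316\right) 218 = 1336 \cdot 218 = 291248$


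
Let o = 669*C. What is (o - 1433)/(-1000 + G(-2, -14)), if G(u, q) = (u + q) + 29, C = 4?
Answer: -1243/987 ≈ -1.2594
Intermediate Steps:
G(u, q) = 29 + q + u (G(u, q) = (q + u) + 29 = 29 + q + u)
o = 2676 (o = 669*4 = 2676)
(o - 1433)/(-1000 + G(-2, -14)) = (2676 - 1433)/(-1000 + (29 - 14 - 2)) = 1243/(-1000 + 13) = 1243/(-987) = 1243*(-1/987) = -1243/987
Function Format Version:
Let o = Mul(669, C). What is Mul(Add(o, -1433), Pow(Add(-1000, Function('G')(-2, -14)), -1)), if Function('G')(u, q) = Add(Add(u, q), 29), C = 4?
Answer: Rational(-1243, 987) ≈ -1.2594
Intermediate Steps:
Function('G')(u, q) = Add(29, q, u) (Function('G')(u, q) = Add(Add(q, u), 29) = Add(29, q, u))
o = 2676 (o = Mul(669, 4) = 2676)
Mul(Add(o, -1433), Pow(Add(-1000, Function('G')(-2, -14)), -1)) = Mul(Add(2676, -1433), Pow(Add(-1000, Add(29, -14, -2)), -1)) = Mul(1243, Pow(Add(-1000, 13), -1)) = Mul(1243, Pow(-987, -1)) = Mul(1243, Rational(-1, 987)) = Rational(-1243, 987)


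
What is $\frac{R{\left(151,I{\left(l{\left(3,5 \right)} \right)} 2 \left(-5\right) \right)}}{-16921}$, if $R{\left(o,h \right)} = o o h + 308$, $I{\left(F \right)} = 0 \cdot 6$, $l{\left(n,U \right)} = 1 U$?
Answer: $- \frac{308}{16921} \approx -0.018202$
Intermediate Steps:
$l{\left(n,U \right)} = U$
$I{\left(F \right)} = 0$
$R{\left(o,h \right)} = 308 + h o^{2}$ ($R{\left(o,h \right)} = o^{2} h + 308 = h o^{2} + 308 = 308 + h o^{2}$)
$\frac{R{\left(151,I{\left(l{\left(3,5 \right)} \right)} 2 \left(-5\right) \right)}}{-16921} = \frac{308 + 0 \cdot 2 \left(-5\right) 151^{2}}{-16921} = \left(308 + 0 \left(-5\right) 22801\right) \left(- \frac{1}{16921}\right) = \left(308 + 0 \cdot 22801\right) \left(- \frac{1}{16921}\right) = \left(308 + 0\right) \left(- \frac{1}{16921}\right) = 308 \left(- \frac{1}{16921}\right) = - \frac{308}{16921}$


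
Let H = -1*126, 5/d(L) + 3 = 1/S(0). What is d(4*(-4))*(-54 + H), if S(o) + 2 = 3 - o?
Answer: 450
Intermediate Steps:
S(o) = 1 - o (S(o) = -2 + (3 - o) = 1 - o)
d(L) = -5/2 (d(L) = 5/(-3 + 1/(1 - 1*0)) = 5/(-3 + 1/(1 + 0)) = 5/(-3 + 1/1) = 5/(-3 + 1) = 5/(-2) = 5*(-½) = -5/2)
H = -126
d(4*(-4))*(-54 + H) = -5*(-54 - 126)/2 = -5/2*(-180) = 450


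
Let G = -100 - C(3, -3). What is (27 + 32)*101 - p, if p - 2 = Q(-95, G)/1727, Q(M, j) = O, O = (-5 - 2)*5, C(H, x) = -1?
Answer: 10287774/1727 ≈ 5957.0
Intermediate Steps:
G = -99 (G = -100 - 1*(-1) = -100 + 1 = -99)
O = -35 (O = -7*5 = -35)
Q(M, j) = -35
p = 3419/1727 (p = 2 - 35/1727 = 3419/1727 ≈ 1.9797)
(27 + 32)*101 - p = (27 + 32)*101 - 1*3419/1727 = 59*101 - 3419/1727 = 5959 - 3419/1727 = 10287774/1727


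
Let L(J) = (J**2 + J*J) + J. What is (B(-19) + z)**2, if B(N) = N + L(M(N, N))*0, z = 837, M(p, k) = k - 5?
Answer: 669124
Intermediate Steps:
M(p, k) = -5 + k
L(J) = J + 2*J**2 (L(J) = (J**2 + J**2) + J = 2*J**2 + J = J + 2*J**2)
B(N) = N (B(N) = N + ((-5 + N)*(1 + 2*(-5 + N)))*0 = N + ((-5 + N)*(1 + (-10 + 2*N)))*0 = N + ((-5 + N)*(-9 + 2*N))*0 = N + ((-9 + 2*N)*(-5 + N))*0 = N + 0 = N)
(B(-19) + z)**2 = (-19 + 837)**2 = 818**2 = 669124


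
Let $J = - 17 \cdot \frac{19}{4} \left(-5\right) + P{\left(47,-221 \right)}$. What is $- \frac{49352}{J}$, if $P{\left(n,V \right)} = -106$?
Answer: $- \frac{197408}{1191} \approx -165.75$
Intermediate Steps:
$J = \frac{1191}{4}$ ($J = - 17 \cdot \frac{19}{4} \left(-5\right) - 106 = - 17 \cdot 19 \cdot \frac{1}{4} \left(-5\right) - 106 = \left(-17\right) \frac{19}{4} \left(-5\right) - 106 = \left(- \frac{323}{4}\right) \left(-5\right) - 106 = \frac{1615}{4} - 106 = \frac{1191}{4} \approx 297.75$)
$- \frac{49352}{J} = - \frac{49352}{\frac{1191}{4}} = \left(-49352\right) \frac{4}{1191} = - \frac{197408}{1191}$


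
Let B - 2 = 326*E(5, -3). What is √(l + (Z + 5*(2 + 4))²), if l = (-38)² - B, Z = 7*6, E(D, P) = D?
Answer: 2*√1249 ≈ 70.682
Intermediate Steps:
Z = 42
B = 1632 (B = 2 + 326*5 = 2 + 1630 = 1632)
l = -188 (l = (-38)² - 1*1632 = 1444 - 1632 = -188)
√(l + (Z + 5*(2 + 4))²) = √(-188 + (42 + 5*(2 + 4))²) = √(-188 + (42 + 5*6)²) = √(-188 + (42 + 30)²) = √(-188 + 72²) = √(-188 + 5184) = √4996 = 2*√1249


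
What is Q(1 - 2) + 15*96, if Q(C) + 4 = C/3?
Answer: 4307/3 ≈ 1435.7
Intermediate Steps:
Q(C) = -4 + C/3
Q(1 - 2) + 15*96 = (-4 + (1 - 2)/3) + 15*96 = (-4 + (⅓)*(-1)) + 1440 = (-4 - ⅓) + 1440 = -13/3 + 1440 = 4307/3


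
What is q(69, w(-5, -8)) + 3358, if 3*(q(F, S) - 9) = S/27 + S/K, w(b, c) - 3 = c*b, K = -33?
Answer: 3000083/891 ≈ 3367.1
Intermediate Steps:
w(b, c) = 3 + b*c (w(b, c) = 3 + c*b = 3 + b*c)
q(F, S) = 9 + 2*S/891 (q(F, S) = 9 + (S/27 + S/(-33))/3 = 9 + (S*(1/27) + S*(-1/33))/3 = 9 + (S/27 - S/33)/3 = 9 + (2*S/297)/3 = 9 + 2*S/891)
q(69, w(-5, -8)) + 3358 = (9 + 2*(3 - 5*(-8))/891) + 3358 = (9 + 2*(3 + 40)/891) + 3358 = (9 + (2/891)*43) + 3358 = (9 + 86/891) + 3358 = 8105/891 + 3358 = 3000083/891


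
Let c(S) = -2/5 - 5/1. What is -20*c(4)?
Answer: 108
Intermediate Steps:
c(S) = -27/5 (c(S) = -2*1/5 - 5*1 = -2/5 - 5 = -27/5)
-20*c(4) = -20*(-27/5) = 108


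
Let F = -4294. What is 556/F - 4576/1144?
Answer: -8866/2147 ≈ -4.1295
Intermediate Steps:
556/F - 4576/1144 = 556/(-4294) - 4576/1144 = 556*(-1/4294) - 4576*1/1144 = -278/2147 - 4 = -8866/2147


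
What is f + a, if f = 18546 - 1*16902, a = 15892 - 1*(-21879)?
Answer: 39415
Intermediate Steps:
a = 37771 (a = 15892 + 21879 = 37771)
f = 1644 (f = 18546 - 16902 = 1644)
f + a = 1644 + 37771 = 39415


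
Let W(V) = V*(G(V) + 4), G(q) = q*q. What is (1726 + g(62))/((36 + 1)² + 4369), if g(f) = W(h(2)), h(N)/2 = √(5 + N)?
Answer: 863/2869 + 32*√7/2869 ≈ 0.33031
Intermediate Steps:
h(N) = 2*√(5 + N)
G(q) = q²
W(V) = V*(4 + V²) (W(V) = V*(V² + 4) = V*(4 + V²))
g(f) = 64*√7 (g(f) = (2*√(5 + 2))*(4 + (2*√(5 + 2))²) = (2*√7)*(4 + (2*√7)²) = (2*√7)*(4 + 28) = (2*√7)*32 = 64*√7)
(1726 + g(62))/((36 + 1)² + 4369) = (1726 + 64*√7)/((36 + 1)² + 4369) = (1726 + 64*√7)/(37² + 4369) = (1726 + 64*√7)/(1369 + 4369) = (1726 + 64*√7)/5738 = (1726 + 64*√7)*(1/5738) = 863/2869 + 32*√7/2869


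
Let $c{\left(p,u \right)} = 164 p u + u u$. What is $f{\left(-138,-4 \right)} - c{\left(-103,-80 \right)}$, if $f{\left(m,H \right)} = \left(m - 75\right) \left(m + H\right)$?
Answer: $-1327514$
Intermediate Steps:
$c{\left(p,u \right)} = u^{2} + 164 p u$ ($c{\left(p,u \right)} = 164 p u + u^{2} = u^{2} + 164 p u$)
$f{\left(m,H \right)} = \left(-75 + m\right) \left(H + m\right)$
$f{\left(-138,-4 \right)} - c{\left(-103,-80 \right)} = \left(\left(-138\right)^{2} - -300 - -10350 - -552\right) - - 80 \left(-80 + 164 \left(-103\right)\right) = \left(19044 + 300 + 10350 + 552\right) - - 80 \left(-80 - 16892\right) = 30246 - \left(-80\right) \left(-16972\right) = 30246 - 1357760 = -1327514$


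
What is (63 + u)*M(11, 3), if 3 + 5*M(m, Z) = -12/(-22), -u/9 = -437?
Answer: -107892/55 ≈ -1961.7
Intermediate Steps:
u = 3933 (u = -9*(-437) = 3933)
M(m, Z) = -27/55 (M(m, Z) = -3/5 + (-12/(-22))/5 = -3/5 + (-12*(-1/22))/5 = -3/5 + (1/5)*(6/11) = -3/5 + 6/55 = -27/55)
(63 + u)*M(11, 3) = (63 + 3933)*(-27/55) = 3996*(-27/55) = -107892/55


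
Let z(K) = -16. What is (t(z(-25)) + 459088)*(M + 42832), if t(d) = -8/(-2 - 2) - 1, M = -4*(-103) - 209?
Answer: 19756895115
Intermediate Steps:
M = 203 (M = 412 - 209 = 203)
t(d) = 1 (t(d) = -8/(-4) - 1 = -8*(-¼) - 1 = 2 - 1 = 1)
(t(z(-25)) + 459088)*(M + 42832) = (1 + 459088)*(203 + 42832) = 459089*43035 = 19756895115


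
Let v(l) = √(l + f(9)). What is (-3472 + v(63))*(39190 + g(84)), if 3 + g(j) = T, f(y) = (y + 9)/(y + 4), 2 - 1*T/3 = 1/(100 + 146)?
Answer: -5579200200/41 + 9641475*√1209/1066 ≈ -1.3576e+8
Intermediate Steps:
T = 491/82 (T = 6 - 3/(100 + 146) = 6 - 3/246 = 6 - 3*1/246 = 6 - 1/82 = 491/82 ≈ 5.9878)
f(y) = (9 + y)/(4 + y)
v(l) = √(18/13 + l) (v(l) = √(l + (9 + 9)/(4 + 9)) = √(l + 18/13) = √(18/13 + l))
g(j) = 245/82 (g(j) = -3 + 491/82 = 245/82)
(-3472 + v(63))*(39190 + g(84)) = (-3472 + √(234 + 169*63)/13)*(39190 + 245/82) = (-3472 + √(234 + 10647)/13)*(3213825/82) = (-3472 + √10881/13)*(3213825/82) = (-3472 + (3*√1209)/13)*(3213825/82) = (-3472 + 3*√1209/13)*(3213825/82) = -5579200200/41 + 9641475*√1209/1066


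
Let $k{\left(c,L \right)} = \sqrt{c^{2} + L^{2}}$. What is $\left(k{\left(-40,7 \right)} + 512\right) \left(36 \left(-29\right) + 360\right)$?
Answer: $-350208 - 684 \sqrt{1649} \approx -3.7798 \cdot 10^{5}$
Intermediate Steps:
$k{\left(c,L \right)} = \sqrt{L^{2} + c^{2}}$
$\left(k{\left(-40,7 \right)} + 512\right) \left(36 \left(-29\right) + 360\right) = \left(\sqrt{7^{2} + \left(-40\right)^{2}} + 512\right) \left(36 \left(-29\right) + 360\right) = \left(\sqrt{49 + 1600} + 512\right) \left(-1044 + 360\right) = \left(\sqrt{1649} + 512\right) \left(-684\right) = \left(512 + \sqrt{1649}\right) \left(-684\right) = -350208 - 684 \sqrt{1649}$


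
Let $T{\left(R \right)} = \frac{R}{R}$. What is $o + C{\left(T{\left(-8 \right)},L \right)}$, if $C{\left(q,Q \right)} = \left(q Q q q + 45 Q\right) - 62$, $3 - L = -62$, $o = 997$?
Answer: $3925$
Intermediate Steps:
$T{\left(R \right)} = 1$
$L = 65$ ($L = 3 - -62 = 3 + 62 = 65$)
$C{\left(q,Q \right)} = -62 + 45 Q + Q q^{3}$ ($C{\left(q,Q \right)} = \left(Q q q q + 45 Q\right) - 62 = \left(Q q^{2} q + 45 Q\right) - 62 = \left(Q q^{3} + 45 Q\right) - 62 = \left(45 Q + Q q^{3}\right) - 62 = -62 + 45 Q + Q q^{3}$)
$o + C{\left(T{\left(-8 \right)},L \right)} = 997 + \left(-62 + 45 \cdot 65 + 65 \cdot 1^{3}\right) = 997 + \left(-62 + 2925 + 65 \cdot 1\right) = 997 + \left(-62 + 2925 + 65\right) = 997 + 2928 = 3925$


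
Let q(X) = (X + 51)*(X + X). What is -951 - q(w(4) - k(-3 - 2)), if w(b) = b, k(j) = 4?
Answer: -951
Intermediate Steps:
q(X) = 2*X*(51 + X) (q(X) = (51 + X)*(2*X) = 2*X*(51 + X))
-951 - q(w(4) - k(-3 - 2)) = -951 - 2*(4 - 1*4)*(51 + (4 - 1*4)) = -951 - 2*(4 - 4)*(51 + (4 - 4)) = -951 - 2*0*(51 + 0) = -951 - 2*0*51 = -951 - 1*0 = -951 + 0 = -951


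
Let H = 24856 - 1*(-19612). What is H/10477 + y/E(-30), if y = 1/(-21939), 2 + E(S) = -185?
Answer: 182434116001/42982866861 ≈ 4.2443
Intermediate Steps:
E(S) = -187 (E(S) = -2 - 185 = -187)
y = -1/21939 ≈ -4.5581e-5
H = 44468 (H = 24856 + 19612 = 44468)
H/10477 + y/E(-30) = 44468/10477 - 1/21939/(-187) = 44468*(1/10477) - 1/21939*(-1/187) = 44468/10477 + 1/4102593 = 182434116001/42982866861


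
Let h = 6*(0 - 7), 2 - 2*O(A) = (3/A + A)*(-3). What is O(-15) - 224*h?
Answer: 46931/5 ≈ 9386.2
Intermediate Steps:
O(A) = 1 + 3*A/2 + 9/(2*A) (O(A) = 1 - (3/A + A)*(-3)/2 = 1 - (A + 3/A)*(-3)/2 = 1 - (-9/A - 3*A)/2 = 1 + (3*A/2 + 9/(2*A)) = 1 + 3*A/2 + 9/(2*A))
h = -42 (h = 6*(-7) = -42)
O(-15) - 224*h = (½)*(9 - 15*(2 + 3*(-15)))/(-15) - 224*(-42) = (½)*(-1/15)*(9 - 15*(2 - 45)) + 9408 = (½)*(-1/15)*(9 - 15*(-43)) + 9408 = (½)*(-1/15)*(9 + 645) + 9408 = (½)*(-1/15)*654 + 9408 = -109/5 + 9408 = 46931/5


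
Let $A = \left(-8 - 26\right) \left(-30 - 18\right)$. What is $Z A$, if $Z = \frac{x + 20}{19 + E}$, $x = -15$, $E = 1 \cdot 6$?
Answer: $\frac{1632}{5} \approx 326.4$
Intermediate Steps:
$A = 1632$ ($A = \left(-34\right) \left(-48\right) = 1632$)
$E = 6$
$Z = \frac{1}{5}$ ($Z = \frac{-15 + 20}{19 + 6} = \frac{5}{25} = 5 \cdot \frac{1}{25} = \frac{1}{5} \approx 0.2$)
$Z A = \frac{1}{5} \cdot 1632 = \frac{1632}{5}$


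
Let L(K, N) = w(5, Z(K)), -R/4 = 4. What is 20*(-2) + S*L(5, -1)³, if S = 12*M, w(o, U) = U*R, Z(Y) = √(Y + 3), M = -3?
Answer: -40 + 2359296*√2 ≈ 3.3365e+6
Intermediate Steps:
R = -16 (R = -4*4 = -16)
Z(Y) = √(3 + Y)
w(o, U) = -16*U (w(o, U) = U*(-16) = -16*U)
L(K, N) = -16*√(3 + K)
S = -36 (S = 12*(-3) = -36)
20*(-2) + S*L(5, -1)³ = 20*(-2) - 36*(-4096*(3 + 5)^(3/2)) = -40 - 36*(-65536*√2) = -40 - (-2359296)*√2 = -40 + 2359296*√2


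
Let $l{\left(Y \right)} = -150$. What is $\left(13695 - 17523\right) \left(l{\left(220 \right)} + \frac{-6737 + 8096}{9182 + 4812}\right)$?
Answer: $\frac{4015076274}{6997} \approx 5.7383 \cdot 10^{5}$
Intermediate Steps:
$\left(13695 - 17523\right) \left(l{\left(220 \right)} + \frac{-6737 + 8096}{9182 + 4812}\right) = \left(13695 - 17523\right) \left(-150 + \frac{-6737 + 8096}{9182 + 4812}\right) = - 3828 \left(-150 + \frac{1359}{13994}\right) = \left(-3828\right) \left(- \frac{2097741}{13994}\right) = \frac{4015076274}{6997}$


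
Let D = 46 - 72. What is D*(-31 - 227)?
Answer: 6708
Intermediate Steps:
D = -26
D*(-31 - 227) = -26*(-31 - 227) = -26*(-258) = 6708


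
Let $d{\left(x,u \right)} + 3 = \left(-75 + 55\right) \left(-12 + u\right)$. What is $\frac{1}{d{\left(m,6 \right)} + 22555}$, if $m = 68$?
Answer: $\frac{1}{22672} \approx 4.4107 \cdot 10^{-5}$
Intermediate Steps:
$d{\left(x,u \right)} = 237 - 20 u$ ($d{\left(x,u \right)} = -3 + \left(-75 + 55\right) \left(-12 + u\right) = -3 - 20 \left(-12 + u\right) = -3 - \left(-240 + 20 u\right) = 237 - 20 u$)
$\frac{1}{d{\left(m,6 \right)} + 22555} = \frac{1}{\left(237 - 120\right) + 22555} = \frac{1}{117 + 22555} = \frac{1}{22672}$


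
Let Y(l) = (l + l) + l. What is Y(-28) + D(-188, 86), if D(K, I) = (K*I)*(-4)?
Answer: 64588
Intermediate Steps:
D(K, I) = -4*I*K (D(K, I) = (I*K)*(-4) = -4*I*K)
Y(l) = 3*l (Y(l) = 2*l + l = 3*l)
Y(-28) + D(-188, 86) = 3*(-28) - 4*86*(-188) = -84 + 64672 = 64588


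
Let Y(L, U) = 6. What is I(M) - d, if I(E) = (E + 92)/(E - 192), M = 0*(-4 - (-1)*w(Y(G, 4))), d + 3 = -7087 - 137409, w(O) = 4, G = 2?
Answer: 6935929/48 ≈ 1.4450e+5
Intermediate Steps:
d = -144499 (d = -3 + (-7087 - 137409) = -3 - 144496 = -144499)
M = 0 (M = 0*(-4 - (-1)*4) = 0*(-4 - 1*(-4)) = 0*(-4 + 4) = 0*0 = 0)
I(E) = (92 + E)/(-192 + E)
I(M) - d = (92 + 0)/(-192 + 0) - 1*(-144499) = 92/(-192) + 144499 = -1/192*92 + 144499 = -23/48 + 144499 = 6935929/48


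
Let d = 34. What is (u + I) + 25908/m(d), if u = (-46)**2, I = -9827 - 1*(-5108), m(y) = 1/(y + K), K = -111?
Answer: -1997519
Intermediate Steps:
m(y) = 1/(-111 + y) (m(y) = 1/(y - 111) = 1/(-111 + y))
I = -4719 (I = -9827 + 5108 = -4719)
u = 2116
(u + I) + 25908/m(d) = (2116 - 4719) + 25908/(1/(-111 + 34)) = -2603 + 25908/(1/(-77)) = -2603 + 25908/(-1/77) = -2603 + 25908*(-77) = -2603 - 1994916 = -1997519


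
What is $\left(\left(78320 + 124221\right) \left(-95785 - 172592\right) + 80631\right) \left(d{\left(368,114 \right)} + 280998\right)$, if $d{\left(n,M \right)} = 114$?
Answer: $-15280479570322512$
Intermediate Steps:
$\left(\left(78320 + 124221\right) \left(-95785 - 172592\right) + 80631\right) \left(d{\left(368,114 \right)} + 280998\right) = \left(\left(78320 + 124221\right) \left(-95785 - 172592\right) + 80631\right) \left(114 + 280998\right) = \left(202541 \left(-268377\right) + 80631\right) 281112 = \left(-54357345957 + 80631\right) 281112 = \left(-54357265326\right) 281112 = -15280479570322512$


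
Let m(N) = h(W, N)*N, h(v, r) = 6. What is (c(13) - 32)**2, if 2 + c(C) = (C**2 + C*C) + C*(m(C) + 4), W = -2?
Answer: 1876900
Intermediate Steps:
m(N) = 6*N
c(C) = -2 + 2*C**2 + C*(4 + 6*C) (c(C) = -2 + ((C**2 + C*C) + C*(6*C + 4)) = -2 + ((C**2 + C**2) + C*(4 + 6*C)) = -2 + (2*C**2 + C*(4 + 6*C)) = -2 + 2*C**2 + C*(4 + 6*C))
(c(13) - 32)**2 = ((-2 + 4*13 + 8*13**2) - 32)**2 = ((-2 + 52 + 8*169) - 32)**2 = ((-2 + 52 + 1352) - 32)**2 = (1402 - 32)**2 = 1370**2 = 1876900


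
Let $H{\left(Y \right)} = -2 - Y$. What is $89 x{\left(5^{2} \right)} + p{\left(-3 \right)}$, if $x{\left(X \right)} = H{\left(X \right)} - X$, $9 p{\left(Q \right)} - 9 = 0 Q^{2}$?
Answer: $-4627$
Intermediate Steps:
$p{\left(Q \right)} = 1$ ($p{\left(Q \right)} = 1 + \frac{0 Q^{2}}{9} = 1 + \frac{1}{9} \cdot 0 = 1 + 0 = 1$)
$x{\left(X \right)} = -2 - 2 X$ ($x{\left(X \right)} = \left(-2 - X\right) - X = -2 - 2 X$)
$89 x{\left(5^{2} \right)} + p{\left(-3 \right)} = 89 \left(-2 - 2 \cdot 5^{2}\right) + 1 = 89 \left(-2 - 50\right) + 1 = 89 \left(-52\right) + 1 = -4628 + 1 = -4627$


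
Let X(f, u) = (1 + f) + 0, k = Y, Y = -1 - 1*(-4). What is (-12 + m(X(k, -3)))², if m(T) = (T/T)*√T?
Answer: 100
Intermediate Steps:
Y = 3 (Y = -1 + 4 = 3)
k = 3
X(f, u) = 1 + f
m(T) = √T (m(T) = 1*√T = √T)
(-12 + m(X(k, -3)))² = (-12 + √(1 + 3))² = (-12 + √4)² = (-12 + 2)² = (-10)² = 100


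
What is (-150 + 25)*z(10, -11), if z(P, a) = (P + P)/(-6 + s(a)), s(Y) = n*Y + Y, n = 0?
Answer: 2500/17 ≈ 147.06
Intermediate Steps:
s(Y) = Y (s(Y) = 0*Y + Y = 0 + Y = Y)
z(P, a) = 2*P/(-6 + a) (z(P, a) = (P + P)/(-6 + a) = (2*P)/(-6 + a) = 2*P/(-6 + a))
(-150 + 25)*z(10, -11) = (-150 + 25)*(2*10/(-6 - 11)) = -250*10/(-17) = -250*10*(-1)/17 = -125*(-20/17) = 2500/17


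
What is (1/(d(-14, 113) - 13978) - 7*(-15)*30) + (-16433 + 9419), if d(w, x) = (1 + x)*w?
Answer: -60177937/15574 ≈ -3864.0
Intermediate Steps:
d(w, x) = w*(1 + x)
(1/(d(-14, 113) - 13978) - 7*(-15)*30) + (-16433 + 9419) = (1/(-14*(1 + 113) - 13978) - 7*(-15)*30) + (-16433 + 9419) = (1/(-14*114 - 13978) + 105*30) - 7014 = (1/(-1596 - 13978) + 3150) - 7014 = (1/(-15574) + 3150) - 7014 = (-1/15574 + 3150) - 7014 = 49058099/15574 - 7014 = -60177937/15574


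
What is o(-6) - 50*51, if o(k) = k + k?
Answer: -2562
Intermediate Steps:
o(k) = 2*k
o(-6) - 50*51 = 2*(-6) - 50*51 = -12 - 2550 = -2562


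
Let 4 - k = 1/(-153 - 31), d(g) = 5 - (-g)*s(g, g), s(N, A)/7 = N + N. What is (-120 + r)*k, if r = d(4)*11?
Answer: 1768063/184 ≈ 9609.0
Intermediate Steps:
s(N, A) = 14*N (s(N, A) = 7*(N + N) = 7*(2*N) = 14*N)
d(g) = 5 + 14*g² (d(g) = 5 - (-g)*14*g = 5 - (-14)*g² = 5 + 14*g²)
r = 2519 (r = (5 + 14*4²)*11 = (5 + 14*16)*11 = (5 + 224)*11 = 229*11 = 2519)
k = 737/184 (k = 4 - 1/(-153 - 31) = 4 - 1/(-184) = 4 - 1*(-1/184) = 4 + 1/184 = 737/184 ≈ 4.0054)
(-120 + r)*k = (-120 + 2519)*(737/184) = 2399*(737/184) = 1768063/184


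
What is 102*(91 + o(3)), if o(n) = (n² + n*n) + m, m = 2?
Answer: 11322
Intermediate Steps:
o(n) = 2 + 2*n² (o(n) = (n² + n*n) + 2 = (n² + n²) + 2 = 2*n² + 2 = 2 + 2*n²)
102*(91 + o(3)) = 102*(91 + (2 + 2*3²)) = 102*(91 + (2 + 2*9)) = 102*(91 + (2 + 18)) = 102*(91 + 20) = 102*111 = 11322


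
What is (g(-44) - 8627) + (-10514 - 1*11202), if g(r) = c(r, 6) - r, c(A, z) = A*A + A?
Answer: -28407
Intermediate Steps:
c(A, z) = A + A² (c(A, z) = A² + A = A + A²)
g(r) = -r + r*(1 + r) (g(r) = r*(1 + r) - r = -r + r*(1 + r))
(g(-44) - 8627) + (-10514 - 1*11202) = ((-44)² - 8627) + (-10514 - 1*11202) = (1936 - 8627) + (-10514 - 11202) = -6691 - 21716 = -28407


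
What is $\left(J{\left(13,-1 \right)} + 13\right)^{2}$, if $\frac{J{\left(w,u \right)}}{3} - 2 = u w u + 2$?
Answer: $4096$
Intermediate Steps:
$J{\left(w,u \right)} = 12 + 3 w u^{2}$ ($J{\left(w,u \right)} = 6 + 3 \left(u w u + 2\right) = 6 + 3 \left(w u^{2} + 2\right) = 6 + 3 \left(2 + w u^{2}\right) = 6 + \left(6 + 3 w u^{2}\right) = 12 + 3 w u^{2}$)
$\left(J{\left(13,-1 \right)} + 13\right)^{2} = \left(\left(12 + 3 \cdot 13 \left(-1\right)^{2}\right) + 13\right)^{2} = \left(\left(12 + 3 \cdot 13 \cdot 1\right) + 13\right)^{2} = \left(\left(12 + 39\right) + 13\right)^{2} = \left(51 + 13\right)^{2} = 64^{2} = 4096$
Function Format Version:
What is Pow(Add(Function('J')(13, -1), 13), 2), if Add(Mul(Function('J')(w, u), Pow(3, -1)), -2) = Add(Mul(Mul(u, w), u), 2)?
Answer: 4096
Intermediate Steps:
Function('J')(w, u) = Add(12, Mul(3, w, Pow(u, 2))) (Function('J')(w, u) = Add(6, Mul(3, Add(Mul(Mul(u, w), u), 2))) = Add(6, Mul(3, Add(Mul(w, Pow(u, 2)), 2))) = Add(6, Mul(3, Add(2, Mul(w, Pow(u, 2))))) = Add(6, Add(6, Mul(3, w, Pow(u, 2)))) = Add(12, Mul(3, w, Pow(u, 2))))
Pow(Add(Function('J')(13, -1), 13), 2) = Pow(Add(Add(12, Mul(3, 13, Pow(-1, 2))), 13), 2) = Pow(Add(Add(12, Mul(3, 13, 1)), 13), 2) = Pow(Add(Add(12, 39), 13), 2) = Pow(Add(51, 13), 2) = Pow(64, 2) = 4096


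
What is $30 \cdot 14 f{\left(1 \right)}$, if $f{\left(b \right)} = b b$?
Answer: $420$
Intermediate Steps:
$f{\left(b \right)} = b^{2}$
$30 \cdot 14 f{\left(1 \right)} = 30 \cdot 14 \cdot 1^{2} = 420 \cdot 1 = 420$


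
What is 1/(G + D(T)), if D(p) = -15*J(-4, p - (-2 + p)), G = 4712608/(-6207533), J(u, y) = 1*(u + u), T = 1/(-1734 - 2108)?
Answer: 6207533/740191352 ≈ 0.0083864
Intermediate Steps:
T = -1/3842 (T = 1/(-3842) = -1/3842 ≈ -0.00026028)
J(u, y) = 2*u (J(u, y) = 1*(2*u) = 2*u)
G = -4712608/6207533 (G = 4712608*(-1/6207533) = -4712608/6207533 ≈ -0.75918)
D(p) = 120 (D(p) = -30*(-4) = -15*(-8) = 120)
1/(G + D(T)) = 1/(-4712608/6207533 + 120) = 1/(740191352/6207533) = 6207533/740191352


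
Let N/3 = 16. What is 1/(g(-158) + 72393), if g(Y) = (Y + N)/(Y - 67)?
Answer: 45/3257707 ≈ 1.3813e-5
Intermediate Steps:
N = 48 (N = 3*16 = 48)
g(Y) = (48 + Y)/(-67 + Y) (g(Y) = (Y + 48)/(Y - 67) = (48 + Y)/(-67 + Y))
1/(g(-158) + 72393) = 1/((48 - 158)/(-67 - 158) + 72393) = 1/(-110/(-225) + 72393) = 1/(-1/225*(-110) + 72393) = 1/(22/45 + 72393) = 1/(3257707/45) = 45/3257707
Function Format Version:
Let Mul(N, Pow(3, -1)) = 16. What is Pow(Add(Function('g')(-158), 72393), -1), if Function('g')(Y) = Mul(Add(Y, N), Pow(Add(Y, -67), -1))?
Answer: Rational(45, 3257707) ≈ 1.3813e-5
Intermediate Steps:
N = 48 (N = Mul(3, 16) = 48)
Function('g')(Y) = Mul(Pow(Add(-67, Y), -1), Add(48, Y)) (Function('g')(Y) = Mul(Add(Y, 48), Pow(Add(Y, -67), -1)) = Mul(Add(48, Y), Pow(Add(-67, Y), -1)) = Mul(Pow(Add(-67, Y), -1), Add(48, Y)))
Pow(Add(Function('g')(-158), 72393), -1) = Pow(Add(Mul(Pow(Add(-67, -158), -1), Add(48, -158)), 72393), -1) = Pow(Add(Mul(Pow(-225, -1), -110), 72393), -1) = Pow(Add(Mul(Rational(-1, 225), -110), 72393), -1) = Pow(Add(Rational(22, 45), 72393), -1) = Pow(Rational(3257707, 45), -1) = Rational(45, 3257707)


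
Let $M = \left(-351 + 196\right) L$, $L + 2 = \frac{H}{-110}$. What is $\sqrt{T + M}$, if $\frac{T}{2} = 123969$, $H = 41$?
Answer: $\frac{\sqrt{120179994}}{22} \approx 498.3$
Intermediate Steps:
$T = 247938$ ($T = 2 \cdot 123969 = 247938$)
$L = - \frac{261}{110}$ ($L = -2 + \frac{41}{-110} = -2 + 41 \left(- \frac{1}{110}\right) = -2 - \frac{41}{110} = - \frac{261}{110} \approx -2.3727$)
$M = \frac{8091}{22}$ ($M = \left(-351 + 196\right) \left(- \frac{261}{110}\right) = \left(-155\right) \left(- \frac{261}{110}\right) = \frac{8091}{22} \approx 367.77$)
$\sqrt{T + M} = \sqrt{247938 + \frac{8091}{22}} = \sqrt{\frac{5462727}{22}} = \frac{\sqrt{120179994}}{22}$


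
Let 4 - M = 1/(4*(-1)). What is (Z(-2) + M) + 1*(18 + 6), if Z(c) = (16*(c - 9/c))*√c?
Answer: 113/4 + 40*I*√2 ≈ 28.25 + 56.569*I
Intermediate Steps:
M = 17/4 (M = 4 - 1/(4*(-1)) = 4 - 1/(-4) = 4 - 1*(-¼) = 4 + ¼ = 17/4 ≈ 4.2500)
Z(c) = √c*(-144/c + 16*c) (Z(c) = (-144/c + 16*c)*√c = √c*(-144/c + 16*c))
(Z(-2) + M) + 1*(18 + 6) = (16*(-9 + (-2)²)/√(-2) + 17/4) + 1*(18 + 6) = (16*(-I*√2/2)*(-9 + 4) + 17/4) + 1*24 = (16*(-I*√2/2)*(-5) + 17/4) + 24 = (40*I*√2 + 17/4) + 24 = (17/4 + 40*I*√2) + 24 = 113/4 + 40*I*√2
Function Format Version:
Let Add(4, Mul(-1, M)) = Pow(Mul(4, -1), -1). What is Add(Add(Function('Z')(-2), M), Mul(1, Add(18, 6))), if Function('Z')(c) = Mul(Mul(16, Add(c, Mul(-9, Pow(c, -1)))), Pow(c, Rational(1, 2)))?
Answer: Add(Rational(113, 4), Mul(40, I, Pow(2, Rational(1, 2)))) ≈ Add(28.250, Mul(56.569, I))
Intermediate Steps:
M = Rational(17, 4) (M = Add(4, Mul(-1, Pow(Mul(4, -1), -1))) = Add(4, Mul(-1, Pow(-4, -1))) = Add(4, Mul(-1, Rational(-1, 4))) = Add(4, Rational(1, 4)) = Rational(17, 4) ≈ 4.2500)
Function('Z')(c) = Mul(Pow(c, Rational(1, 2)), Add(Mul(-144, Pow(c, -1)), Mul(16, c))) (Function('Z')(c) = Mul(Add(Mul(-144, Pow(c, -1)), Mul(16, c)), Pow(c, Rational(1, 2))) = Mul(Pow(c, Rational(1, 2)), Add(Mul(-144, Pow(c, -1)), Mul(16, c))))
Add(Add(Function('Z')(-2), M), Mul(1, Add(18, 6))) = Add(Add(Mul(16, Pow(-2, Rational(-1, 2)), Add(-9, Pow(-2, 2))), Rational(17, 4)), Mul(1, Add(18, 6))) = Add(Add(Mul(16, Mul(Rational(-1, 2), I, Pow(2, Rational(1, 2))), Add(-9, 4)), Rational(17, 4)), Mul(1, 24)) = Add(Add(Mul(16, Mul(Rational(-1, 2), I, Pow(2, Rational(1, 2))), -5), Rational(17, 4)), 24) = Add(Add(Mul(40, I, Pow(2, Rational(1, 2))), Rational(17, 4)), 24) = Add(Add(Rational(17, 4), Mul(40, I, Pow(2, Rational(1, 2)))), 24) = Add(Rational(113, 4), Mul(40, I, Pow(2, Rational(1, 2))))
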